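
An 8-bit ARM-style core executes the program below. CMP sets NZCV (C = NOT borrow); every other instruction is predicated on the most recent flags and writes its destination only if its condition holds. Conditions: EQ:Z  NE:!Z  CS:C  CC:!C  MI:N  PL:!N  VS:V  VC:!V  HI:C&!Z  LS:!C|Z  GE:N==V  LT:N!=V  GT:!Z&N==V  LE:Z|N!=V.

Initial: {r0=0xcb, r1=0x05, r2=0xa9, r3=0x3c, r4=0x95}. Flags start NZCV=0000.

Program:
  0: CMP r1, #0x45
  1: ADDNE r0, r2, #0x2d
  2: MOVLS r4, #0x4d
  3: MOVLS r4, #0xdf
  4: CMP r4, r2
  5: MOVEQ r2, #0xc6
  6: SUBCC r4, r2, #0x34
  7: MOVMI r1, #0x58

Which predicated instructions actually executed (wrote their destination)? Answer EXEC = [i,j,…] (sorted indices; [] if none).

EXEC = [1,2,3]

0: ✓ CMP  NZCV=1000
1: ✓ ADDNE  r0←0xd6
2: ✓ MOVLS  r4←0x4d
3: ✓ MOVLS  r4←0xdf
4: ✓ CMP  NZCV=0010
5: · MOVEQ
6: · SUBCC
7: · MOVMI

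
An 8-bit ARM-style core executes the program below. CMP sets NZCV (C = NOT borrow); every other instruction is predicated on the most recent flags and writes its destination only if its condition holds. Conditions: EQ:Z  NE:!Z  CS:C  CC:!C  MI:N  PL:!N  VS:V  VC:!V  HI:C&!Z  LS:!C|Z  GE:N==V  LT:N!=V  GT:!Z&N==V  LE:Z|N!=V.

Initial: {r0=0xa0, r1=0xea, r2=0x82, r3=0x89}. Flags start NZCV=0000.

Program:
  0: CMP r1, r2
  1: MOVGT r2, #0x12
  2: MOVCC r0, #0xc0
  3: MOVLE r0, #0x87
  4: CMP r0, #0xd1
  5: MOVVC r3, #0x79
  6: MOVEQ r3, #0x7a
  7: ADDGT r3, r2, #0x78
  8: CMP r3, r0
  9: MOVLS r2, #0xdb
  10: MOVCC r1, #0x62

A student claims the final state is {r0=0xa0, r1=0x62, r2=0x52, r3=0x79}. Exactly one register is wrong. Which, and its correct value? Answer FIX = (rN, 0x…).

0: ✓ CMP  NZCV=0010
1: ✓ MOVGT  r2←0x12
2: · MOVCC
3: · MOVLE
4: ✓ CMP  NZCV=1000
5: ✓ MOVVC  r3←0x79
6: · MOVEQ
7: · ADDGT
8: ✓ CMP  NZCV=1001
9: ✓ MOVLS  r2←0xdb
10: ✓ MOVCC  r1←0x62

FIX = (r2, 0xdb)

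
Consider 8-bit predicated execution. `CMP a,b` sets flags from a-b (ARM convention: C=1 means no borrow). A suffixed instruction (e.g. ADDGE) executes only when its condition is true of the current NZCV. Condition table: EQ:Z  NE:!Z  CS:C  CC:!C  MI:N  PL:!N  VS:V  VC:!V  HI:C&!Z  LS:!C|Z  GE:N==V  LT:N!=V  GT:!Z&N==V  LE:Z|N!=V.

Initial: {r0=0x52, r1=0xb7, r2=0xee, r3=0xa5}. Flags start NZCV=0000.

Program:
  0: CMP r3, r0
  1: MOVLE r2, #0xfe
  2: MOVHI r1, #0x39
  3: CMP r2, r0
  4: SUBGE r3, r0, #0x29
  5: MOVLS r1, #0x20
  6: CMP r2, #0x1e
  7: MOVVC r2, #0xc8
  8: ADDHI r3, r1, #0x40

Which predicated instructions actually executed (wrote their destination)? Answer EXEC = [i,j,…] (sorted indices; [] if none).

EXEC = [1,2,7,8]

0: ✓ CMP  NZCV=0011
1: ✓ MOVLE  r2←0xfe
2: ✓ MOVHI  r1←0x39
3: ✓ CMP  NZCV=1010
4: · SUBGE
5: · MOVLS
6: ✓ CMP  NZCV=1010
7: ✓ MOVVC  r2←0xc8
8: ✓ ADDHI  r3←0x79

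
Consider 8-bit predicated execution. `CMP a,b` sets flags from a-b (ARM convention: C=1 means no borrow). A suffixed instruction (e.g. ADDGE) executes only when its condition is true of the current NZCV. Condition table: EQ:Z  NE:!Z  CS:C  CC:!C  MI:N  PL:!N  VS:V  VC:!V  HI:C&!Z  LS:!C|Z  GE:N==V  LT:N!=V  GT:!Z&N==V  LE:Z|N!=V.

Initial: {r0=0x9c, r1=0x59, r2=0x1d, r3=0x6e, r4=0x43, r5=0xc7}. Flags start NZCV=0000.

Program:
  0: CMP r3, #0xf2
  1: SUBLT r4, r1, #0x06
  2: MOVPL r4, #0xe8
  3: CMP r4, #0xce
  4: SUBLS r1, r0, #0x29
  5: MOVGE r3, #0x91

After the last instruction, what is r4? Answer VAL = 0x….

VAL = 0xe8

[0] flags=0000 → (cmp)
[1] flags=0000 LT?F → skip
[2] flags=0000 PL?T → r4=0xe8
[3] flags=0010 → (cmp)
[4] flags=0010 LS?F → skip
[5] flags=0010 GE?T → r3=0x91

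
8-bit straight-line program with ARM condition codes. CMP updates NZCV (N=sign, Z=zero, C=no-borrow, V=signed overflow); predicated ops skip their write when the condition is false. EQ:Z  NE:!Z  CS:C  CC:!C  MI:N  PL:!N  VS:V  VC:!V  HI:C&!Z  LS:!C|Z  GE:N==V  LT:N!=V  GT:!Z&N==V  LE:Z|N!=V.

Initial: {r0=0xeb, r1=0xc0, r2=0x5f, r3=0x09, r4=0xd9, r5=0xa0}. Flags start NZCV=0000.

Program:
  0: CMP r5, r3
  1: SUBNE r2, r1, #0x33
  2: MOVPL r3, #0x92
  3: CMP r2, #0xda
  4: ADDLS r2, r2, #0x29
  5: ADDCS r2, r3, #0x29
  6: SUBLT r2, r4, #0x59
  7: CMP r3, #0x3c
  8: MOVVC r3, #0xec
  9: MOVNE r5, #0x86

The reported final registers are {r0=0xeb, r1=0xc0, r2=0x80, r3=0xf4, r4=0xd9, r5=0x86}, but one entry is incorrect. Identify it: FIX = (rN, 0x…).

0: ✓ CMP  NZCV=1010
1: ✓ SUBNE  r2←0x8d
2: · MOVPL
3: ✓ CMP  NZCV=1000
4: ✓ ADDLS  r2←0xb6
5: · ADDCS
6: ✓ SUBLT  r2←0x80
7: ✓ CMP  NZCV=1000
8: ✓ MOVVC  r3←0xec
9: ✓ MOVNE  r5←0x86

FIX = (r3, 0xec)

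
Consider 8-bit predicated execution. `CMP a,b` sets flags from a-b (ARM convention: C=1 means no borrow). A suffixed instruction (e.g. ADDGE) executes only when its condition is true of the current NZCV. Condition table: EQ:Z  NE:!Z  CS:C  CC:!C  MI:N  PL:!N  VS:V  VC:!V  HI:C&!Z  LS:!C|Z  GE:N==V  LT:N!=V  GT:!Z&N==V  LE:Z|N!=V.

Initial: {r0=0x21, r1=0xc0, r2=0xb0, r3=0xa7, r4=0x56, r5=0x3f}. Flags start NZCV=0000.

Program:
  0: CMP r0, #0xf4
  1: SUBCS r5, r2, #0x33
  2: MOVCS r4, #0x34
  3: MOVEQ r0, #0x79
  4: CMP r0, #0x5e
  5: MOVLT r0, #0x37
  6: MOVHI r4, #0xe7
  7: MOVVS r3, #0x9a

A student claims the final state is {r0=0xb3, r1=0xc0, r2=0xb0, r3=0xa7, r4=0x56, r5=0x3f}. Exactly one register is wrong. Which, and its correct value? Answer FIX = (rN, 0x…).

[0] flags=0000 → (cmp)
[1] flags=0000 CS?F → skip
[2] flags=0000 CS?F → skip
[3] flags=0000 EQ?F → skip
[4] flags=1000 → (cmp)
[5] flags=1000 LT?T → r0=0x37
[6] flags=1000 HI?F → skip
[7] flags=1000 VS?F → skip

FIX = (r0, 0x37)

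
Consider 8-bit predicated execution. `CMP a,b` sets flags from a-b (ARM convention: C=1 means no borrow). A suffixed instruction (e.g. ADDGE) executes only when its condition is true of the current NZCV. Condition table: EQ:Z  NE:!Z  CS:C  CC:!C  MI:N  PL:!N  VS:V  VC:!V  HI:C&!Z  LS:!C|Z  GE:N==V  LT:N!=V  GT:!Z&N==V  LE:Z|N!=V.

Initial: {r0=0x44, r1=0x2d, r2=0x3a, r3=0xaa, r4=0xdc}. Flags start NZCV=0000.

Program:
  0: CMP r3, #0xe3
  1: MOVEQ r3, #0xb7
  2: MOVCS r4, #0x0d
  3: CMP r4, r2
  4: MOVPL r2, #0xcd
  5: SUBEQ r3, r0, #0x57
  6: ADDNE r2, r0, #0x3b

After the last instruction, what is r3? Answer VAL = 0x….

VAL = 0xaa

0: ✓ CMP  NZCV=1000
1: · MOVEQ
2: · MOVCS
3: ✓ CMP  NZCV=1010
4: · MOVPL
5: · SUBEQ
6: ✓ ADDNE  r2←0x7f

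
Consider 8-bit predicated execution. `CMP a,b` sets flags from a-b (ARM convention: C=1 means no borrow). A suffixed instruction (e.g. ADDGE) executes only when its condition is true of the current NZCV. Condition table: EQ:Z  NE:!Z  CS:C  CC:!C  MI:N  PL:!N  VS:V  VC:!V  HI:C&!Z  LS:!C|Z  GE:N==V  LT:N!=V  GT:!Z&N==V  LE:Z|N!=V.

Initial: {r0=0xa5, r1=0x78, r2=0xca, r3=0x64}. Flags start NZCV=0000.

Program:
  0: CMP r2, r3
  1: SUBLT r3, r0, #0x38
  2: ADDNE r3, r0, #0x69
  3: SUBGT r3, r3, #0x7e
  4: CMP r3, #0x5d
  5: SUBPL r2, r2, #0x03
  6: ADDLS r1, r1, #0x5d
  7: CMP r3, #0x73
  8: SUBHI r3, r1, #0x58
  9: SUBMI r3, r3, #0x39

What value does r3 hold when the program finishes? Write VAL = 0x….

VAL = 0xd5

[0] flags=0011 → (cmp)
[1] flags=0011 LT?T → r3=0x6d
[2] flags=0011 NE?T → r3=0x0e
[3] flags=0011 GT?F → skip
[4] flags=1000 → (cmp)
[5] flags=1000 PL?F → skip
[6] flags=1000 LS?T → r1=0xd5
[7] flags=1000 → (cmp)
[8] flags=1000 HI?F → skip
[9] flags=1000 MI?T → r3=0xd5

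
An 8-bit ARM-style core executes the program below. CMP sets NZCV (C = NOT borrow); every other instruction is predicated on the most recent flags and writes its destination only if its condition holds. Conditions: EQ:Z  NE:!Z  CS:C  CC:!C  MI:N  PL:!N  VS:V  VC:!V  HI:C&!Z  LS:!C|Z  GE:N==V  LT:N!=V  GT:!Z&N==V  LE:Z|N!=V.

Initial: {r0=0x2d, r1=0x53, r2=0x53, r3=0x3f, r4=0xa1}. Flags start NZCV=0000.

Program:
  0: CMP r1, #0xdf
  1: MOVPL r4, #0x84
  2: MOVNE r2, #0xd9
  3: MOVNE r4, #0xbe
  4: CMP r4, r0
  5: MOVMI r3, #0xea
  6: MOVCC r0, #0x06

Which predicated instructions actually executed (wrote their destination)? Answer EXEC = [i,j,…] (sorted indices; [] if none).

[0] flags=0000 → (cmp)
[1] flags=0000 PL?T → r4=0x84
[2] flags=0000 NE?T → r2=0xd9
[3] flags=0000 NE?T → r4=0xbe
[4] flags=1010 → (cmp)
[5] flags=1010 MI?T → r3=0xea
[6] flags=1010 CC?F → skip

EXEC = [1,2,3,5]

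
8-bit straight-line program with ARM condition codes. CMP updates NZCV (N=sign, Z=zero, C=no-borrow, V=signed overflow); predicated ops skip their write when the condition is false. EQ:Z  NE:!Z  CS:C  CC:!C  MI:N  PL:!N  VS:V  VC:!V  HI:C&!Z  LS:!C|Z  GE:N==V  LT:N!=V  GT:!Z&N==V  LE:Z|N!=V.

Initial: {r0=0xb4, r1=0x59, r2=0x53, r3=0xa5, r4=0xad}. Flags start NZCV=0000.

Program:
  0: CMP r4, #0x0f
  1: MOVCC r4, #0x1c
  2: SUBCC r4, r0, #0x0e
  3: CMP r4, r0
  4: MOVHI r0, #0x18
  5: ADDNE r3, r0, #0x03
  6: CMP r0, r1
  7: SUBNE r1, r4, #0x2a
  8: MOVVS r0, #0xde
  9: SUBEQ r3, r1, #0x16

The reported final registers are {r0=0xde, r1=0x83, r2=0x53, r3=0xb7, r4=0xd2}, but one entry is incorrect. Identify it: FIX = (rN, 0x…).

FIX = (r4, 0xad)

[0] flags=1010 → (cmp)
[1] flags=1010 CC?F → skip
[2] flags=1010 CC?F → skip
[3] flags=1000 → (cmp)
[4] flags=1000 HI?F → skip
[5] flags=1000 NE?T → r3=0xb7
[6] flags=0011 → (cmp)
[7] flags=0011 NE?T → r1=0x83
[8] flags=0011 VS?T → r0=0xde
[9] flags=0011 EQ?F → skip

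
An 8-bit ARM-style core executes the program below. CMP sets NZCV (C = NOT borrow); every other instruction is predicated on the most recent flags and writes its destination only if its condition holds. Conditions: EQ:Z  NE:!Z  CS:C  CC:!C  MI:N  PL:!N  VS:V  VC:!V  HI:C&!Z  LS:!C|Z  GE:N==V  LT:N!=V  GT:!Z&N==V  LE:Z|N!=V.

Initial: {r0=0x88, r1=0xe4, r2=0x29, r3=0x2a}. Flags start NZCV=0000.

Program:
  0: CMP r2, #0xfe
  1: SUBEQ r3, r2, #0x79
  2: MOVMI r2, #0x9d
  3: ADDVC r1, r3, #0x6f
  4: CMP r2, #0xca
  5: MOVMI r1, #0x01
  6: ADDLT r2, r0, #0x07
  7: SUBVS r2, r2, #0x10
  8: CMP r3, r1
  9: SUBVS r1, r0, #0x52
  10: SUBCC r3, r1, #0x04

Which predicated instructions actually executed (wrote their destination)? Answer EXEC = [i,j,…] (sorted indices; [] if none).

EXEC = [3,9,10]

[0] flags=0000 → (cmp)
[1] flags=0000 EQ?F → skip
[2] flags=0000 MI?F → skip
[3] flags=0000 VC?T → r1=0x99
[4] flags=0000 → (cmp)
[5] flags=0000 MI?F → skip
[6] flags=0000 LT?F → skip
[7] flags=0000 VS?F → skip
[8] flags=1001 → (cmp)
[9] flags=1001 VS?T → r1=0x36
[10] flags=1001 CC?T → r3=0x32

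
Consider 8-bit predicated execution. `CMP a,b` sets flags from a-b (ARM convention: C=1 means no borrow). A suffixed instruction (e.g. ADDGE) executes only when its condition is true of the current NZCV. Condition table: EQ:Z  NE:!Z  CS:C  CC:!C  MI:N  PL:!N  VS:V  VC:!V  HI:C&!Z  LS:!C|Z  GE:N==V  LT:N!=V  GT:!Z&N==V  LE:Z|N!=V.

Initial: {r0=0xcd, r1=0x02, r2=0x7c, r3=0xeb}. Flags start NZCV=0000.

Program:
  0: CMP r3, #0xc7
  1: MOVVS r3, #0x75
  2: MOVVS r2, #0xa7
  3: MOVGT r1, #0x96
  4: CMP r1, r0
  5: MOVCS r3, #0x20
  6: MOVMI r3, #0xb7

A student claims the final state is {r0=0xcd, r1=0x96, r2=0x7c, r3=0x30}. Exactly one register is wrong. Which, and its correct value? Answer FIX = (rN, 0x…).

0: ✓ CMP  NZCV=0010
1: · MOVVS
2: · MOVVS
3: ✓ MOVGT  r1←0x96
4: ✓ CMP  NZCV=1000
5: · MOVCS
6: ✓ MOVMI  r3←0xb7

FIX = (r3, 0xb7)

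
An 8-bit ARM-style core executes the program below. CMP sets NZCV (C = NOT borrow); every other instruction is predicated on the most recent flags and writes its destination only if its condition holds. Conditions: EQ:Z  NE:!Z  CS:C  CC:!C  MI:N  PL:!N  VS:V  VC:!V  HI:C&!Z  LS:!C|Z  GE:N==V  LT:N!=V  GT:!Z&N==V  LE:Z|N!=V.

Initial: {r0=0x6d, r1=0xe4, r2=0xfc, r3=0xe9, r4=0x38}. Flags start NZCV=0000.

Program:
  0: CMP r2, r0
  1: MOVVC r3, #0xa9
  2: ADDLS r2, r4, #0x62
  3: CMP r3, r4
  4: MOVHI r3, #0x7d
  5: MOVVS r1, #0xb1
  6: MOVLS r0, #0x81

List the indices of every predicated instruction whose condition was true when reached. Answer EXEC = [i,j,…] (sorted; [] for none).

0: ✓ CMP  NZCV=1010
1: ✓ MOVVC  r3←0xa9
2: · ADDLS
3: ✓ CMP  NZCV=0011
4: ✓ MOVHI  r3←0x7d
5: ✓ MOVVS  r1←0xb1
6: · MOVLS

EXEC = [1,4,5]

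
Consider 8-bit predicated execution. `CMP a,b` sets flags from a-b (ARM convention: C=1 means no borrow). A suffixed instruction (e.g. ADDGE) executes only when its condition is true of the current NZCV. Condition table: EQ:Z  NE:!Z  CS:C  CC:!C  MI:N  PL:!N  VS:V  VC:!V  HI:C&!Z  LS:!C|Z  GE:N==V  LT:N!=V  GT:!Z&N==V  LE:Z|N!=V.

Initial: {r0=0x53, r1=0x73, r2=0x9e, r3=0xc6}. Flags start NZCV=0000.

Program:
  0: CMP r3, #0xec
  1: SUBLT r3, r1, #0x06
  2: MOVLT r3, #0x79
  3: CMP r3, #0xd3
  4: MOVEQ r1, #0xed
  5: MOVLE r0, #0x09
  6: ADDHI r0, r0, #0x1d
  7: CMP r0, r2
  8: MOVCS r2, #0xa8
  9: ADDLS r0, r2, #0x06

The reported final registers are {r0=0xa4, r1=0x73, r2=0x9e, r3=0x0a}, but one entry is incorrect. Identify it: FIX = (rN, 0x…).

[0] flags=1000 → (cmp)
[1] flags=1000 LT?T → r3=0x6d
[2] flags=1000 LT?T → r3=0x79
[3] flags=1001 → (cmp)
[4] flags=1001 EQ?F → skip
[5] flags=1001 LE?F → skip
[6] flags=1001 HI?F → skip
[7] flags=1001 → (cmp)
[8] flags=1001 CS?F → skip
[9] flags=1001 LS?T → r0=0xa4

FIX = (r3, 0x79)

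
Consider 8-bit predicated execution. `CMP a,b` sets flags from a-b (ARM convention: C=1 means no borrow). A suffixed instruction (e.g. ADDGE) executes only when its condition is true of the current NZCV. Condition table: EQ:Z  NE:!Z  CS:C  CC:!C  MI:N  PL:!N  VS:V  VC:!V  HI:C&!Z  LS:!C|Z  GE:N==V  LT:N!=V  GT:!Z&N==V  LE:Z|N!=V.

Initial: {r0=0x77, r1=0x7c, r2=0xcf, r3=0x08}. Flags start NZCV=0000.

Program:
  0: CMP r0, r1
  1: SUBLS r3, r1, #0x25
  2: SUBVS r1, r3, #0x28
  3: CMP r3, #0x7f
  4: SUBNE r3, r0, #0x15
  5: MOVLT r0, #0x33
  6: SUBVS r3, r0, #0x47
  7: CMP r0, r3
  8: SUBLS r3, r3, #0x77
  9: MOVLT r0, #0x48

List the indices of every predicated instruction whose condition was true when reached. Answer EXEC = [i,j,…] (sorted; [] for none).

EXEC = [1,4,5,8,9]

0: ✓ CMP  NZCV=1000
1: ✓ SUBLS  r3←0x57
2: · SUBVS
3: ✓ CMP  NZCV=1000
4: ✓ SUBNE  r3←0x62
5: ✓ MOVLT  r0←0x33
6: · SUBVS
7: ✓ CMP  NZCV=1000
8: ✓ SUBLS  r3←0xeb
9: ✓ MOVLT  r0←0x48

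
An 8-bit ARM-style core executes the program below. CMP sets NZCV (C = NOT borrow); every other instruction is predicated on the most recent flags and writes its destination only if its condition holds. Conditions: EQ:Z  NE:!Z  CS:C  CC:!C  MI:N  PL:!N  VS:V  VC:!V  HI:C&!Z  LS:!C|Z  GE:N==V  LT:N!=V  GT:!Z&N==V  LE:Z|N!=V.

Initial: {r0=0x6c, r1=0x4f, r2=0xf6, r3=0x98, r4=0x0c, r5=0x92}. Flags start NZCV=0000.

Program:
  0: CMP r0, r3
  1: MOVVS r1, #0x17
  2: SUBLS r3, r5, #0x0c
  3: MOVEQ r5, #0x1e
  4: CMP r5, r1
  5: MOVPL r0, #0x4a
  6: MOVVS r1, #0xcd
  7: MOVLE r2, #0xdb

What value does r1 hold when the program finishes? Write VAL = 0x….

[0] flags=1001 → (cmp)
[1] flags=1001 VS?T → r1=0x17
[2] flags=1001 LS?T → r3=0x86
[3] flags=1001 EQ?F → skip
[4] flags=0011 → (cmp)
[5] flags=0011 PL?T → r0=0x4a
[6] flags=0011 VS?T → r1=0xcd
[7] flags=0011 LE?T → r2=0xdb

VAL = 0xcd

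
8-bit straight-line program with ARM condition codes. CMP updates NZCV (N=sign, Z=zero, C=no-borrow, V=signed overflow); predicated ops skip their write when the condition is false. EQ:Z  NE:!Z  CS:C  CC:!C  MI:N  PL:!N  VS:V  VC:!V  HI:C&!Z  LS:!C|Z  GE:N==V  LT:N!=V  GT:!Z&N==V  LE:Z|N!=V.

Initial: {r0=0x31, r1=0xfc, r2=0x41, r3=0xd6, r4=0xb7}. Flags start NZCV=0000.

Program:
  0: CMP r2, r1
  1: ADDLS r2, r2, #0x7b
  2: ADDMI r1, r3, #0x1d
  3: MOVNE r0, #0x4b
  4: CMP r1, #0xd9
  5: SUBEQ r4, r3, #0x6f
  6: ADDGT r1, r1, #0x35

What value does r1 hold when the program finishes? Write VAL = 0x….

VAL = 0x31

0: ✓ CMP  NZCV=0000
1: ✓ ADDLS  r2←0xbc
2: · ADDMI
3: ✓ MOVNE  r0←0x4b
4: ✓ CMP  NZCV=0010
5: · SUBEQ
6: ✓ ADDGT  r1←0x31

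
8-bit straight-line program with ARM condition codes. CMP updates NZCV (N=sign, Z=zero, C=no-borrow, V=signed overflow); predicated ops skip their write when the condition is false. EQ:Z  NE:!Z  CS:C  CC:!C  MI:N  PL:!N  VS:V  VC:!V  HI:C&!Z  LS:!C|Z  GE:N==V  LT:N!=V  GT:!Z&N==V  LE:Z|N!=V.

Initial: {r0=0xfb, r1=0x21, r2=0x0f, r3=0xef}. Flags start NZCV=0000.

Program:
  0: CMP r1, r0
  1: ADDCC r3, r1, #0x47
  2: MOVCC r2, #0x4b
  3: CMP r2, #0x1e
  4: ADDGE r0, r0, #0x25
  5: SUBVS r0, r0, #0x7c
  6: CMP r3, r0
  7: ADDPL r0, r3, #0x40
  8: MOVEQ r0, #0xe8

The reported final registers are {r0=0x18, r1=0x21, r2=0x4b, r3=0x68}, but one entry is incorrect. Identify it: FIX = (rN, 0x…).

FIX = (r0, 0xa8)

0: ✓ CMP  NZCV=0000
1: ✓ ADDCC  r3←0x68
2: ✓ MOVCC  r2←0x4b
3: ✓ CMP  NZCV=0010
4: ✓ ADDGE  r0←0x20
5: · SUBVS
6: ✓ CMP  NZCV=0010
7: ✓ ADDPL  r0←0xa8
8: · MOVEQ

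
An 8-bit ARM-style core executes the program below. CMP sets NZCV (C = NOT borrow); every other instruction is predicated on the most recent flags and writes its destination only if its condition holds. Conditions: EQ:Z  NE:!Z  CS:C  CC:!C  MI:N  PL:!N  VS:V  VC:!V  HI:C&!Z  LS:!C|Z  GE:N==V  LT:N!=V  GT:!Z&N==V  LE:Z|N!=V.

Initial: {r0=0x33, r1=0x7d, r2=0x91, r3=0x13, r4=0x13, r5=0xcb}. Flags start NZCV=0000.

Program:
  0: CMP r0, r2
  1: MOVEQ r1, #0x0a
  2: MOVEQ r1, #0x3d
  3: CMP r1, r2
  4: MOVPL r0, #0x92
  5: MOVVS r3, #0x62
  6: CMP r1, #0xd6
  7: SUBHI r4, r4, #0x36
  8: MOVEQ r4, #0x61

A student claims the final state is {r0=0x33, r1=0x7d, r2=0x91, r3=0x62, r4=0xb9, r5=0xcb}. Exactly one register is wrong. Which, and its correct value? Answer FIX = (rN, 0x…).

FIX = (r4, 0x13)

[0] flags=1001 → (cmp)
[1] flags=1001 EQ?F → skip
[2] flags=1001 EQ?F → skip
[3] flags=1001 → (cmp)
[4] flags=1001 PL?F → skip
[5] flags=1001 VS?T → r3=0x62
[6] flags=1001 → (cmp)
[7] flags=1001 HI?F → skip
[8] flags=1001 EQ?F → skip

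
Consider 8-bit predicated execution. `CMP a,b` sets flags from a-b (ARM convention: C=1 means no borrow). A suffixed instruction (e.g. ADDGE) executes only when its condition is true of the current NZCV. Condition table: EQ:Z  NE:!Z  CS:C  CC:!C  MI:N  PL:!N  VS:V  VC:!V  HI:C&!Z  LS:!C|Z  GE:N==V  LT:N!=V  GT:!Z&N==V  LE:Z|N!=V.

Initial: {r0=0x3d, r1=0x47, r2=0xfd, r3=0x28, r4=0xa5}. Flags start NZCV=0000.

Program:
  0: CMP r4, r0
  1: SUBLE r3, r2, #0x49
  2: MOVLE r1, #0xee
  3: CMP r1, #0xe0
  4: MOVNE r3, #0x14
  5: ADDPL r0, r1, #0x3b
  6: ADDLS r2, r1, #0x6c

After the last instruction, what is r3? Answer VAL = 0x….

VAL = 0x14

0: ✓ CMP  NZCV=0011
1: ✓ SUBLE  r3←0xb4
2: ✓ MOVLE  r1←0xee
3: ✓ CMP  NZCV=0010
4: ✓ MOVNE  r3←0x14
5: ✓ ADDPL  r0←0x29
6: · ADDLS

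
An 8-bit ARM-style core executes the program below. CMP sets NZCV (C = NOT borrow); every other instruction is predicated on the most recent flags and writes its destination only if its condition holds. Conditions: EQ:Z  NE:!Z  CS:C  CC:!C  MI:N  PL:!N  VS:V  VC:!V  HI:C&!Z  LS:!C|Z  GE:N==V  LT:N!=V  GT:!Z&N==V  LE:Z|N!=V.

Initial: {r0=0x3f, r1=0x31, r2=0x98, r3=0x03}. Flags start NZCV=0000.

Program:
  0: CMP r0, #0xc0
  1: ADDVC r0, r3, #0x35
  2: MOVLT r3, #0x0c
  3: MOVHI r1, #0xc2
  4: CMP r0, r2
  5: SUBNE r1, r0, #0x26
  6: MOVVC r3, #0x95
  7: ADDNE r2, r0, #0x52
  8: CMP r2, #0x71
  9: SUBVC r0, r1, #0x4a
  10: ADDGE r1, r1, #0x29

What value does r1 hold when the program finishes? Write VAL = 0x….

[0] flags=0000 → (cmp)
[1] flags=0000 VC?T → r0=0x38
[2] flags=0000 LT?F → skip
[3] flags=0000 HI?F → skip
[4] flags=1001 → (cmp)
[5] flags=1001 NE?T → r1=0x12
[6] flags=1001 VC?F → skip
[7] flags=1001 NE?T → r2=0x8a
[8] flags=0011 → (cmp)
[9] flags=0011 VC?F → skip
[10] flags=0011 GE?F → skip

VAL = 0x12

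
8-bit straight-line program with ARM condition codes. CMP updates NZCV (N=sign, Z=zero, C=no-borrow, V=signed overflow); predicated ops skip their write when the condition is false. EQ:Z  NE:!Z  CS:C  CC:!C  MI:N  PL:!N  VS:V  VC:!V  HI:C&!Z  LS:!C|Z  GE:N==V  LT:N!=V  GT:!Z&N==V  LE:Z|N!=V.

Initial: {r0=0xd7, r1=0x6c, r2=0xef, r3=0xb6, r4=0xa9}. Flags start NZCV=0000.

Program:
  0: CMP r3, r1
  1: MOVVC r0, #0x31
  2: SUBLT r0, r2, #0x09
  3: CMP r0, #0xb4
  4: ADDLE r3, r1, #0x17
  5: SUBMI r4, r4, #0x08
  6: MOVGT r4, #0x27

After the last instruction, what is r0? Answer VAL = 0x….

0: ✓ CMP  NZCV=0011
1: · MOVVC
2: ✓ SUBLT  r0←0xe6
3: ✓ CMP  NZCV=0010
4: · ADDLE
5: · SUBMI
6: ✓ MOVGT  r4←0x27

VAL = 0xe6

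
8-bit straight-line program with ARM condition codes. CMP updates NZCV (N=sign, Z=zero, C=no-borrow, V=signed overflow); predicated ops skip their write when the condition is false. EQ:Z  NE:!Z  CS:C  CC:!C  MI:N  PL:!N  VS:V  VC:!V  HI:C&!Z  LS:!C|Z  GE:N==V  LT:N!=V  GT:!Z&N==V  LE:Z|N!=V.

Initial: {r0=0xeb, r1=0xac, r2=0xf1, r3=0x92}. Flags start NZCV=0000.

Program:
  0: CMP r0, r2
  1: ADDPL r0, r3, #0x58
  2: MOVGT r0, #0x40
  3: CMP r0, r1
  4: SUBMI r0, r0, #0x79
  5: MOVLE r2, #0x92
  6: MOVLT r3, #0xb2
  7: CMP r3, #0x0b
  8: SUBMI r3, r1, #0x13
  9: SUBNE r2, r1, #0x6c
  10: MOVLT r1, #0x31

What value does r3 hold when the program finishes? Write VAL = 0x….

0: ✓ CMP  NZCV=1000
1: · ADDPL
2: · MOVGT
3: ✓ CMP  NZCV=0010
4: · SUBMI
5: · MOVLE
6: · MOVLT
7: ✓ CMP  NZCV=1010
8: ✓ SUBMI  r3←0x99
9: ✓ SUBNE  r2←0x40
10: ✓ MOVLT  r1←0x31

VAL = 0x99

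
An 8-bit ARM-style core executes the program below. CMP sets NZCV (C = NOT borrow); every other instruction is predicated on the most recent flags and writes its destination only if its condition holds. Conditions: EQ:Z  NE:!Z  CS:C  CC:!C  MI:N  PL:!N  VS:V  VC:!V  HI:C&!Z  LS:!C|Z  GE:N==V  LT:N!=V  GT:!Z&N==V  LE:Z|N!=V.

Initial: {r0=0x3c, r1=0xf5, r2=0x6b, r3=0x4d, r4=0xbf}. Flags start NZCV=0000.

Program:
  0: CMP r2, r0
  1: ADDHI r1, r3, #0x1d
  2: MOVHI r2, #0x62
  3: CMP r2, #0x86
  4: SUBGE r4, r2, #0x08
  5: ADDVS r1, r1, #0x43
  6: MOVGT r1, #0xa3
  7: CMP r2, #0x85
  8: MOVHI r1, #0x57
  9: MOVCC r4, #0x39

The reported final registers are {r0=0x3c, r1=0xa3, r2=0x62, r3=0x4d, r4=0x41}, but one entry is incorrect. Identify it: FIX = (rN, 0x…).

0: ✓ CMP  NZCV=0010
1: ✓ ADDHI  r1←0x6a
2: ✓ MOVHI  r2←0x62
3: ✓ CMP  NZCV=1001
4: ✓ SUBGE  r4←0x5a
5: ✓ ADDVS  r1←0xad
6: ✓ MOVGT  r1←0xa3
7: ✓ CMP  NZCV=1001
8: · MOVHI
9: ✓ MOVCC  r4←0x39

FIX = (r4, 0x39)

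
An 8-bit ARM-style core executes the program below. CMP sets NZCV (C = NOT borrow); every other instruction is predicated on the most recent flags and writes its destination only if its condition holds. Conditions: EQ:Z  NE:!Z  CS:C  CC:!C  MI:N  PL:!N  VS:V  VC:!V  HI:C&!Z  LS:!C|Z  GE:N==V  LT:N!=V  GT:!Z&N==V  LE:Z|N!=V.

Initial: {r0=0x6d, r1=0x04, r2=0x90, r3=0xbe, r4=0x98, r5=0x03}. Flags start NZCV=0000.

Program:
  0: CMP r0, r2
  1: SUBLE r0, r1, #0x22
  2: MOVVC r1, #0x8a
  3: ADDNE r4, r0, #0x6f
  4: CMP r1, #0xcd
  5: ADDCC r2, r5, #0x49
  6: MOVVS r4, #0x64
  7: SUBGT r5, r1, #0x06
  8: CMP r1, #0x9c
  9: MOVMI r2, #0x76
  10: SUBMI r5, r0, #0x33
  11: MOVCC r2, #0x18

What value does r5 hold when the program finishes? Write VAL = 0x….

[0] flags=1001 → (cmp)
[1] flags=1001 LE?F → skip
[2] flags=1001 VC?F → skip
[3] flags=1001 NE?T → r4=0xdc
[4] flags=0000 → (cmp)
[5] flags=0000 CC?T → r2=0x4c
[6] flags=0000 VS?F → skip
[7] flags=0000 GT?T → r5=0xfe
[8] flags=0000 → (cmp)
[9] flags=0000 MI?F → skip
[10] flags=0000 MI?F → skip
[11] flags=0000 CC?T → r2=0x18

VAL = 0xfe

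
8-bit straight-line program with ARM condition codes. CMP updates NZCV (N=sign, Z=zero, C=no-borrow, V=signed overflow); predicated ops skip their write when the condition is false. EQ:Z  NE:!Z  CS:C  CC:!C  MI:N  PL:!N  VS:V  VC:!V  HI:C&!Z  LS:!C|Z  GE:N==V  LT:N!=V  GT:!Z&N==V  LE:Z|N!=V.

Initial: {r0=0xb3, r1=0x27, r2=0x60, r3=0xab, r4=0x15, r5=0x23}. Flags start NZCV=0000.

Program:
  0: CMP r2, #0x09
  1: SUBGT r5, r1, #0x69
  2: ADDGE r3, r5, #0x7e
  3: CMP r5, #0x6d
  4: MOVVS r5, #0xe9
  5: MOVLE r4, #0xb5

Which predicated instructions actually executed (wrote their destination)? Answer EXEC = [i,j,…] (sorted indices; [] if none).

EXEC = [1,2,4,5]

[0] flags=0010 → (cmp)
[1] flags=0010 GT?T → r5=0xbe
[2] flags=0010 GE?T → r3=0x3c
[3] flags=0011 → (cmp)
[4] flags=0011 VS?T → r5=0xe9
[5] flags=0011 LE?T → r4=0xb5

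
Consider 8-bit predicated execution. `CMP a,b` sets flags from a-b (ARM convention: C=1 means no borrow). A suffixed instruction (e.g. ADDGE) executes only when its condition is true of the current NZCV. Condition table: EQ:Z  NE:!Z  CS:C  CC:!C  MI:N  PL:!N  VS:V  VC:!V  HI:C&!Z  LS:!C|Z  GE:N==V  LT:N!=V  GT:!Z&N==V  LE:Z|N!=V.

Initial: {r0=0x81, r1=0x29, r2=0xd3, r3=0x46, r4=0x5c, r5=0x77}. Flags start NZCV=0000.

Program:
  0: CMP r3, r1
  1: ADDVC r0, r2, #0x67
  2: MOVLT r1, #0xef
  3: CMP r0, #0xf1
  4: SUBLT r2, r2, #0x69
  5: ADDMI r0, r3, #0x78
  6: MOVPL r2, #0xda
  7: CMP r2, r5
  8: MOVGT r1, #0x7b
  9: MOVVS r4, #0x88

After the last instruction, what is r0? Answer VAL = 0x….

[0] flags=0010 → (cmp)
[1] flags=0010 VC?T → r0=0x3a
[2] flags=0010 LT?F → skip
[3] flags=0000 → (cmp)
[4] flags=0000 LT?F → skip
[5] flags=0000 MI?F → skip
[6] flags=0000 PL?T → r2=0xda
[7] flags=0011 → (cmp)
[8] flags=0011 GT?F → skip
[9] flags=0011 VS?T → r4=0x88

VAL = 0x3a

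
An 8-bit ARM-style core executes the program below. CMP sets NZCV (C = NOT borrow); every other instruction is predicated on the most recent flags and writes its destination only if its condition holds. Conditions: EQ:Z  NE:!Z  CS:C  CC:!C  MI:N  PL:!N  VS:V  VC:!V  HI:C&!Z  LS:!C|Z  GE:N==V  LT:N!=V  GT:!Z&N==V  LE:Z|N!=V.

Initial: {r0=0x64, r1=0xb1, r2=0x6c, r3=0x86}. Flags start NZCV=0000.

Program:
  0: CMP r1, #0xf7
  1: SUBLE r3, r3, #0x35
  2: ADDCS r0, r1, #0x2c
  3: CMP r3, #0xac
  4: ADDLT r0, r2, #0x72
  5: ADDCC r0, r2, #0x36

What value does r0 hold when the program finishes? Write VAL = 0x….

VAL = 0xa2

0: ✓ CMP  NZCV=1000
1: ✓ SUBLE  r3←0x51
2: · ADDCS
3: ✓ CMP  NZCV=1001
4: · ADDLT
5: ✓ ADDCC  r0←0xa2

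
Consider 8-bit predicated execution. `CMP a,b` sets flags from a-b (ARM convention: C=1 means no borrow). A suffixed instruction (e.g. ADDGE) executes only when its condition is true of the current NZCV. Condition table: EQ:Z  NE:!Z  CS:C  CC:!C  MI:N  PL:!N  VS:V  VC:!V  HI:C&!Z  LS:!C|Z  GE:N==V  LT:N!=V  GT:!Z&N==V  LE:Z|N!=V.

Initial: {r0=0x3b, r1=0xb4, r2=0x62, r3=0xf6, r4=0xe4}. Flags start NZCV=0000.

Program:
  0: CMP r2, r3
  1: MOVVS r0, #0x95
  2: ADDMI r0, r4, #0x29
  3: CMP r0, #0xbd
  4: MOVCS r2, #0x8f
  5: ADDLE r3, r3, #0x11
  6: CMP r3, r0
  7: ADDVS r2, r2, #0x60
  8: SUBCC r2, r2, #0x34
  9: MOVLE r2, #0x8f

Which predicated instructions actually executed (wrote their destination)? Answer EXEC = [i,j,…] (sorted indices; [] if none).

EXEC = [9]

[0] flags=0000 → (cmp)
[1] flags=0000 VS?F → skip
[2] flags=0000 MI?F → skip
[3] flags=0000 → (cmp)
[4] flags=0000 CS?F → skip
[5] flags=0000 LE?F → skip
[6] flags=1010 → (cmp)
[7] flags=1010 VS?F → skip
[8] flags=1010 CC?F → skip
[9] flags=1010 LE?T → r2=0x8f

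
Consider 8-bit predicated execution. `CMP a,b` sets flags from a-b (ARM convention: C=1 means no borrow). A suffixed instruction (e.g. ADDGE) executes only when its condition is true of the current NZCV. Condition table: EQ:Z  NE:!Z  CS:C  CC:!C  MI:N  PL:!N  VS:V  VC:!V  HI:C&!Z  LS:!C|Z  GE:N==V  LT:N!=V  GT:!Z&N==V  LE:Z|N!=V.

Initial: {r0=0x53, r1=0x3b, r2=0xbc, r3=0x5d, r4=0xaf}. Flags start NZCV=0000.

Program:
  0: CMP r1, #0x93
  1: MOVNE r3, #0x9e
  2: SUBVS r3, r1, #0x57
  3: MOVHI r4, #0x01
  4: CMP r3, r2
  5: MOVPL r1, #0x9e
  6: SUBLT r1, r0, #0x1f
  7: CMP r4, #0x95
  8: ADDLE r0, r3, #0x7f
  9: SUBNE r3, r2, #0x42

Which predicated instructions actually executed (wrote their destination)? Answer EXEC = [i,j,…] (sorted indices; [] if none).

0: ✓ CMP  NZCV=1001
1: ✓ MOVNE  r3←0x9e
2: ✓ SUBVS  r3←0xe4
3: · MOVHI
4: ✓ CMP  NZCV=0010
5: ✓ MOVPL  r1←0x9e
6: · SUBLT
7: ✓ CMP  NZCV=0010
8: · ADDLE
9: ✓ SUBNE  r3←0x7a

EXEC = [1,2,5,9]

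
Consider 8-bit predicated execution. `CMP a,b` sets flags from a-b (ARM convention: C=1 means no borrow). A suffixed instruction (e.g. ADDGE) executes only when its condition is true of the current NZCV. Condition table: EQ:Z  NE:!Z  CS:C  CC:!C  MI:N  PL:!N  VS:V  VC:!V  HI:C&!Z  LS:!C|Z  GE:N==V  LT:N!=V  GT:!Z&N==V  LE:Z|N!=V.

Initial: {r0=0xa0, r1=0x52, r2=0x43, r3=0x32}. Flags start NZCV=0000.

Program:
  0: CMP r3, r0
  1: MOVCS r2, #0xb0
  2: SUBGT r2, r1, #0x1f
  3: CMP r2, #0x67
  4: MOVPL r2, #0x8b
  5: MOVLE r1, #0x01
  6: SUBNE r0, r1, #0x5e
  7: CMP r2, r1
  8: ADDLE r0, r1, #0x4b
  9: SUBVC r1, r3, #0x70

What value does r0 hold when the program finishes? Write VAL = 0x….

0: ✓ CMP  NZCV=1001
1: · MOVCS
2: ✓ SUBGT  r2←0x33
3: ✓ CMP  NZCV=1000
4: · MOVPL
5: ✓ MOVLE  r1←0x01
6: ✓ SUBNE  r0←0xa3
7: ✓ CMP  NZCV=0010
8: · ADDLE
9: ✓ SUBVC  r1←0xc2

VAL = 0xa3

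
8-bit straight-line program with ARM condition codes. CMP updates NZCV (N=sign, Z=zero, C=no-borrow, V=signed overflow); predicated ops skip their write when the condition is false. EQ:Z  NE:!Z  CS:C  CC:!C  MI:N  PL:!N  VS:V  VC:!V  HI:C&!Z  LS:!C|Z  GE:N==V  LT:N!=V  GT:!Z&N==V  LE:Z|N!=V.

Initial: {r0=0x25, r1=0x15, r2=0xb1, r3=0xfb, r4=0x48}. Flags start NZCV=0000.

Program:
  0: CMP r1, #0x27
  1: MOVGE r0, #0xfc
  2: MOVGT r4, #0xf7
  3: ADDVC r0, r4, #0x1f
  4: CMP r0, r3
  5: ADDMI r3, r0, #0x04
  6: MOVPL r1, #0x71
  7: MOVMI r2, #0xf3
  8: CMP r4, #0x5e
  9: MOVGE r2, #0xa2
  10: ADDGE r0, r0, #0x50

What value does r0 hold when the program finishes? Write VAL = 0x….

0: ✓ CMP  NZCV=1000
1: · MOVGE
2: · MOVGT
3: ✓ ADDVC  r0←0x67
4: ✓ CMP  NZCV=0000
5: · ADDMI
6: ✓ MOVPL  r1←0x71
7: · MOVMI
8: ✓ CMP  NZCV=1000
9: · MOVGE
10: · ADDGE

VAL = 0x67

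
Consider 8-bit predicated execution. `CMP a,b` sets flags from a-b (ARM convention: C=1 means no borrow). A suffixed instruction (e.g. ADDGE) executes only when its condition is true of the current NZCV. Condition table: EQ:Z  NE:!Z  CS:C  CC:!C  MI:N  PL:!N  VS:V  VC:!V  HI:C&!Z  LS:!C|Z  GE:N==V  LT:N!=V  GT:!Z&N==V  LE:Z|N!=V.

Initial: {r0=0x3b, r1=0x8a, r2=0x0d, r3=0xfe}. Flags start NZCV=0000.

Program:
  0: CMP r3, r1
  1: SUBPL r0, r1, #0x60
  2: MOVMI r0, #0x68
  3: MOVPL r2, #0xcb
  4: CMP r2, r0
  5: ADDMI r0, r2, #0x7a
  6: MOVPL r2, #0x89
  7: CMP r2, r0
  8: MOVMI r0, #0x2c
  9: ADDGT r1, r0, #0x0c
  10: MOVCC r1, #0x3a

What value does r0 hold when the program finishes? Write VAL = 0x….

0: ✓ CMP  NZCV=0010
1: ✓ SUBPL  r0←0x2a
2: · MOVMI
3: ✓ MOVPL  r2←0xcb
4: ✓ CMP  NZCV=1010
5: ✓ ADDMI  r0←0x45
6: · MOVPL
7: ✓ CMP  NZCV=1010
8: ✓ MOVMI  r0←0x2c
9: · ADDGT
10: · MOVCC

VAL = 0x2c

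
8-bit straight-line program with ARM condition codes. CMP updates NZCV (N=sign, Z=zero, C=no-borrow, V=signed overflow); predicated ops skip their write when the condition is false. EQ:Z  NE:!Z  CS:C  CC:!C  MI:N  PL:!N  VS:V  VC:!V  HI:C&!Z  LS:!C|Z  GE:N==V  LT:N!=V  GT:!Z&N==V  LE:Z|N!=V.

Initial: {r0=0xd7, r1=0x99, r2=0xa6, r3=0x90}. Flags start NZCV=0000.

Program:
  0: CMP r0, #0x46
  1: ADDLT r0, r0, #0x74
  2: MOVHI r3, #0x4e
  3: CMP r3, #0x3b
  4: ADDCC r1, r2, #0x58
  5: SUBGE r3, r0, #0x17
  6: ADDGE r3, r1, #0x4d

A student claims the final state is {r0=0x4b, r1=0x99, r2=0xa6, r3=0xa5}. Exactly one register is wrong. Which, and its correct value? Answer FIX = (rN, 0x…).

0: ✓ CMP  NZCV=1010
1: ✓ ADDLT  r0←0x4b
2: ✓ MOVHI  r3←0x4e
3: ✓ CMP  NZCV=0010
4: · ADDCC
5: ✓ SUBGE  r3←0x34
6: ✓ ADDGE  r3←0xe6

FIX = (r3, 0xe6)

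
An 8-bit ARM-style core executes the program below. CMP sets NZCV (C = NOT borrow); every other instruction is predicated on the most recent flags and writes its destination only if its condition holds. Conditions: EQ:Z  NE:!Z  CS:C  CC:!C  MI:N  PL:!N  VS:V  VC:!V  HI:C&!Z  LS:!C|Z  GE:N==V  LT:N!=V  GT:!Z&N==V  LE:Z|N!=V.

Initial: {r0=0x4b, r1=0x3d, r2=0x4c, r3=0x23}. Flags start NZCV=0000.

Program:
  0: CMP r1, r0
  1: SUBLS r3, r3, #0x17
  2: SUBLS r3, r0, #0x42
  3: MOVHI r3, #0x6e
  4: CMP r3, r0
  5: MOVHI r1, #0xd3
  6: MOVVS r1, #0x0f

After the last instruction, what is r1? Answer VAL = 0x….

[0] flags=1000 → (cmp)
[1] flags=1000 LS?T → r3=0x0c
[2] flags=1000 LS?T → r3=0x09
[3] flags=1000 HI?F → skip
[4] flags=1000 → (cmp)
[5] flags=1000 HI?F → skip
[6] flags=1000 VS?F → skip

VAL = 0x3d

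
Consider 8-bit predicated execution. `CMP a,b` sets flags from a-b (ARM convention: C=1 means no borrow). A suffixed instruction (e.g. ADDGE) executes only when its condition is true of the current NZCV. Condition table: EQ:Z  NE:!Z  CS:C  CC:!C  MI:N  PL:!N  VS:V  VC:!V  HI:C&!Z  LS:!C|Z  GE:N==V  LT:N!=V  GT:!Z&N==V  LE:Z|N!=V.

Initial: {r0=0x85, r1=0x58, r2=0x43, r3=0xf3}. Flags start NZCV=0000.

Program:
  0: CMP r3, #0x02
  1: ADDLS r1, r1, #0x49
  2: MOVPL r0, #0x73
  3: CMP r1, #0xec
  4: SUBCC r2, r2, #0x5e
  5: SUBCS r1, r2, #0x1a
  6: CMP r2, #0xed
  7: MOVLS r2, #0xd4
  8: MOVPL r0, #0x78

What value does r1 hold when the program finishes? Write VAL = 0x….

VAL = 0x58

0: ✓ CMP  NZCV=1010
1: · ADDLS
2: · MOVPL
3: ✓ CMP  NZCV=0000
4: ✓ SUBCC  r2←0xe5
5: · SUBCS
6: ✓ CMP  NZCV=1000
7: ✓ MOVLS  r2←0xd4
8: · MOVPL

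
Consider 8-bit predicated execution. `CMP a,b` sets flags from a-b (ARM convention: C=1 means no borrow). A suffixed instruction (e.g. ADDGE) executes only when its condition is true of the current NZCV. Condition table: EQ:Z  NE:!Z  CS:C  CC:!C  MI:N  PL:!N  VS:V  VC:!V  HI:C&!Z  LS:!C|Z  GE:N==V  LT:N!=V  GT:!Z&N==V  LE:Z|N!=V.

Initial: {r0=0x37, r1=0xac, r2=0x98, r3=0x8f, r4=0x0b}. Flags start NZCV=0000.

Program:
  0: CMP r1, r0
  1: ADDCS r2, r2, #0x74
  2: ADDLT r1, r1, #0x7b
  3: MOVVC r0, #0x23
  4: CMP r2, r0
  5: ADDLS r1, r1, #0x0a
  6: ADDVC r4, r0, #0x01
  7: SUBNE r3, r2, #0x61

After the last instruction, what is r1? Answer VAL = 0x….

[0] flags=0011 → (cmp)
[1] flags=0011 CS?T → r2=0x0c
[2] flags=0011 LT?T → r1=0x27
[3] flags=0011 VC?F → skip
[4] flags=1000 → (cmp)
[5] flags=1000 LS?T → r1=0x31
[6] flags=1000 VC?T → r4=0x38
[7] flags=1000 NE?T → r3=0xab

VAL = 0x31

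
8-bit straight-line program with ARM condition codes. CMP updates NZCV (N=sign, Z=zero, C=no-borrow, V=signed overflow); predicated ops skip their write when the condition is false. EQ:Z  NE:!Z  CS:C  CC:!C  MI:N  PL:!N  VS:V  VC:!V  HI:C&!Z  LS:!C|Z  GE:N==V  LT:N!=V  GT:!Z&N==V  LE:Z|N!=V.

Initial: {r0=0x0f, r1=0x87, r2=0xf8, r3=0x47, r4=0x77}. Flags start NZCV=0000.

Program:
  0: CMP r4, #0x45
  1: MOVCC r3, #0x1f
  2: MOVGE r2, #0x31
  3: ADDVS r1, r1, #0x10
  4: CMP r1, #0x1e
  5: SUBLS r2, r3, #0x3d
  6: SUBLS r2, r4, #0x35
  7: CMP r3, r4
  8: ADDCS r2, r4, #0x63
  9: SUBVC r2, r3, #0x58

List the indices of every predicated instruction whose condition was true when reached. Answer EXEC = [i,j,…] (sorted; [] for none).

EXEC = [2,9]

[0] flags=0010 → (cmp)
[1] flags=0010 CC?F → skip
[2] flags=0010 GE?T → r2=0x31
[3] flags=0010 VS?F → skip
[4] flags=0011 → (cmp)
[5] flags=0011 LS?F → skip
[6] flags=0011 LS?F → skip
[7] flags=1000 → (cmp)
[8] flags=1000 CS?F → skip
[9] flags=1000 VC?T → r2=0xef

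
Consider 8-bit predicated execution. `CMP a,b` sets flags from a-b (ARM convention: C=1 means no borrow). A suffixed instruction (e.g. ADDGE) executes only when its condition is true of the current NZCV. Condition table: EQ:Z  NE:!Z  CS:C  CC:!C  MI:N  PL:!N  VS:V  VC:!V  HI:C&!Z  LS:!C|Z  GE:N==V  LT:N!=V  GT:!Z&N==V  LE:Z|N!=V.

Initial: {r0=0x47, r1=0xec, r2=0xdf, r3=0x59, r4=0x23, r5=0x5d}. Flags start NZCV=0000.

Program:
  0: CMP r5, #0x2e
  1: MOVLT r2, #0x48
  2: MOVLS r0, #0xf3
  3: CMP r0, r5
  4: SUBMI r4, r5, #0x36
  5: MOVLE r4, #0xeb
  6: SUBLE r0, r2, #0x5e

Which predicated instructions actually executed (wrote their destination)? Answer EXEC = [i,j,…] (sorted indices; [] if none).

EXEC = [4,5,6]

[0] flags=0010 → (cmp)
[1] flags=0010 LT?F → skip
[2] flags=0010 LS?F → skip
[3] flags=1000 → (cmp)
[4] flags=1000 MI?T → r4=0x27
[5] flags=1000 LE?T → r4=0xeb
[6] flags=1000 LE?T → r0=0x81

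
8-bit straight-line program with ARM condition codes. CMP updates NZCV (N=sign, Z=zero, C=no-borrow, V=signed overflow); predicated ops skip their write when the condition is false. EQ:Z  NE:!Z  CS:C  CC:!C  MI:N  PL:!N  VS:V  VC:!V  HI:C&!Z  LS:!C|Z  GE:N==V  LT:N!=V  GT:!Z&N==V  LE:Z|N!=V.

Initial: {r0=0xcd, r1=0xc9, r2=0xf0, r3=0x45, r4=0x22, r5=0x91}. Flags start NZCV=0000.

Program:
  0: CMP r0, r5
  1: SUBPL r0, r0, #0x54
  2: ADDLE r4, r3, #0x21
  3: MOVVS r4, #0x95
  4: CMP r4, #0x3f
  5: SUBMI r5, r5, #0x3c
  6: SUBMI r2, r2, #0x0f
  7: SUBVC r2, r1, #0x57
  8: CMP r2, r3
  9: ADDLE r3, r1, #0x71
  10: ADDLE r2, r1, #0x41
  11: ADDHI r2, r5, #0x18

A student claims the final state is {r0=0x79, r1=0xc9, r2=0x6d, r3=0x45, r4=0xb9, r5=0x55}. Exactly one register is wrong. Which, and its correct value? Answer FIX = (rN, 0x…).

FIX = (r4, 0x22)

[0] flags=0010 → (cmp)
[1] flags=0010 PL?T → r0=0x79
[2] flags=0010 LE?F → skip
[3] flags=0010 VS?F → skip
[4] flags=1000 → (cmp)
[5] flags=1000 MI?T → r5=0x55
[6] flags=1000 MI?T → r2=0xe1
[7] flags=1000 VC?T → r2=0x72
[8] flags=0010 → (cmp)
[9] flags=0010 LE?F → skip
[10] flags=0010 LE?F → skip
[11] flags=0010 HI?T → r2=0x6d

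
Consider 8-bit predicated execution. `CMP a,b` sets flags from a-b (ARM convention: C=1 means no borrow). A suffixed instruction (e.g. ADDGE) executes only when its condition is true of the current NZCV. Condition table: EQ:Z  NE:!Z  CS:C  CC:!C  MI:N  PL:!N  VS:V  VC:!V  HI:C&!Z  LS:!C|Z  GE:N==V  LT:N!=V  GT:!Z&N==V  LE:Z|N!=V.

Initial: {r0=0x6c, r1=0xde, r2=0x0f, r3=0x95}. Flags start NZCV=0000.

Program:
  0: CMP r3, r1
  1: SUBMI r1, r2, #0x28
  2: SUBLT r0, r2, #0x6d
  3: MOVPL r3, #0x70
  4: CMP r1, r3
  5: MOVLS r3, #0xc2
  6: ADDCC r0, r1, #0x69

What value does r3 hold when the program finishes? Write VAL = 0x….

VAL = 0x95

[0] flags=1000 → (cmp)
[1] flags=1000 MI?T → r1=0xe7
[2] flags=1000 LT?T → r0=0xa2
[3] flags=1000 PL?F → skip
[4] flags=0010 → (cmp)
[5] flags=0010 LS?F → skip
[6] flags=0010 CC?F → skip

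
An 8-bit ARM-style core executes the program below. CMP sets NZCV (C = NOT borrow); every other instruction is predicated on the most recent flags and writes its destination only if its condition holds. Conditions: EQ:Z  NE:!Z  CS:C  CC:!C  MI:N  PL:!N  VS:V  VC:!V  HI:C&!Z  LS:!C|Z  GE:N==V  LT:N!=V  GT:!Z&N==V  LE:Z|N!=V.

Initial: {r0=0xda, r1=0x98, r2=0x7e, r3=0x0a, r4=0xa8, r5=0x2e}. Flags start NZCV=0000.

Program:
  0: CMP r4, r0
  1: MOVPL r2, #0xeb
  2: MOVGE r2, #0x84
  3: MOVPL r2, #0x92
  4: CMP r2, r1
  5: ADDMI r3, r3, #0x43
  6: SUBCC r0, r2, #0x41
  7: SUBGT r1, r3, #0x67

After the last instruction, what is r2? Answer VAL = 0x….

[0] flags=1000 → (cmp)
[1] flags=1000 PL?F → skip
[2] flags=1000 GE?F → skip
[3] flags=1000 PL?F → skip
[4] flags=1001 → (cmp)
[5] flags=1001 MI?T → r3=0x4d
[6] flags=1001 CC?T → r0=0x3d
[7] flags=1001 GT?T → r1=0xe6

VAL = 0x7e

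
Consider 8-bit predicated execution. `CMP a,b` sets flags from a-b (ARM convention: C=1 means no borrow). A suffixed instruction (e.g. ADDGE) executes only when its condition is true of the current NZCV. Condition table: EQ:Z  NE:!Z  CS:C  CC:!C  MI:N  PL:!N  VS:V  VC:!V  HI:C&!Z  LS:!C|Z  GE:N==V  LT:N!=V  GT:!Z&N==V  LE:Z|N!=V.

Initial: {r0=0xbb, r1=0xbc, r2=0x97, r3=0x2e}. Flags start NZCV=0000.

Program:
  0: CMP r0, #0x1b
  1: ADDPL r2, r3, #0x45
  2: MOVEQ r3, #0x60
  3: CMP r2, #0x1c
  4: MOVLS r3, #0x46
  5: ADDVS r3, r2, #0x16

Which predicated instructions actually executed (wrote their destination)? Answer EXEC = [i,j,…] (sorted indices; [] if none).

[0] flags=1010 → (cmp)
[1] flags=1010 PL?F → skip
[2] flags=1010 EQ?F → skip
[3] flags=0011 → (cmp)
[4] flags=0011 LS?F → skip
[5] flags=0011 VS?T → r3=0xad

EXEC = [5]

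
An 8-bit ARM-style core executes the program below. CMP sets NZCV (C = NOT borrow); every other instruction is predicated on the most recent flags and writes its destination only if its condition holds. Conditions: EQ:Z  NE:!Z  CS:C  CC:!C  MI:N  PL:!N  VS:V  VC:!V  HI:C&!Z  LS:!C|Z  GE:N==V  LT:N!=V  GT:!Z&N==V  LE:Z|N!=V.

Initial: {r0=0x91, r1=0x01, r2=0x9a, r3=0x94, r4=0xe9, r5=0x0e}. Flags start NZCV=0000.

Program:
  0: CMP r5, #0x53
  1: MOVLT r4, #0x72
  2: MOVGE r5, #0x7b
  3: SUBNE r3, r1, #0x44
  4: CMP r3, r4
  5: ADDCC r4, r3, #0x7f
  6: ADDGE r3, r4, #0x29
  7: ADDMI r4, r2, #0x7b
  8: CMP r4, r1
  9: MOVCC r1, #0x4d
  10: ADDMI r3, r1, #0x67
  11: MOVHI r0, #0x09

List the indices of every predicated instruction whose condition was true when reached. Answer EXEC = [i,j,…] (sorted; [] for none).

EXEC = [1,3,11]

[0] flags=1000 → (cmp)
[1] flags=1000 LT?T → r4=0x72
[2] flags=1000 GE?F → skip
[3] flags=1000 NE?T → r3=0xbd
[4] flags=0011 → (cmp)
[5] flags=0011 CC?F → skip
[6] flags=0011 GE?F → skip
[7] flags=0011 MI?F → skip
[8] flags=0010 → (cmp)
[9] flags=0010 CC?F → skip
[10] flags=0010 MI?F → skip
[11] flags=0010 HI?T → r0=0x09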